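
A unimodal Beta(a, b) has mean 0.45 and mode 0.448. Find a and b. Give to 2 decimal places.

With s = a+b: μ = a/s and mode = (a−1)/(s−2). Eliminating a = μs,
μs − 1 = m(s−2) ⇒ s(μ−m) = 1−2m ⇒ s = 0.104/0.002 = 52.0000.
So a = μs = 23.40, b = (1−μ)s = 28.60.

a = 23.40, b = 28.60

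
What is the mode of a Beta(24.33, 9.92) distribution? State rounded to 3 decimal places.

0.723

The density x^(α−1)(1−x)^(β−1) is maximised at (α−1)/(α+β−2) = 23.33/32.25 = 0.723.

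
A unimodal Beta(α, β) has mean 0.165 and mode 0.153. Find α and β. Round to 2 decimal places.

Let s = α+β. Mean gives α = μs = 0.165s; mode gives (α−1)/(s−2) = 0.153.
Substituting: 0.165s − 1 = 0.153(s−2) = 0.153s − 0.306, so 0.012s = 0.694 and s = 57.8333.
Then α = 0.165×57.8333 = 9.54 and β = s−α = 48.29.

α = 9.54, β = 48.29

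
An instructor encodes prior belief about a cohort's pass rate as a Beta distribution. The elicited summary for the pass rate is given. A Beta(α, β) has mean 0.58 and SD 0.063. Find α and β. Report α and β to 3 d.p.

σ² = 0.063² = 0.003969.
With s = α+β, Var = μ(1−μ)/(s+1), so s+1 = (0.58×0.42)/0.003969 = 61.3757 and s = 60.3757.
α = μs = 35.018, β = (1−μ)s = 25.358.

α = 35.018, β = 25.358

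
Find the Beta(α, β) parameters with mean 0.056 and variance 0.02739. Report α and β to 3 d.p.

By moment matching, α+β = μ(1−μ)/σ² − 1 = (0.056·0.944)/0.02739 − 1 = 1.9300 − 1 = 0.9300.
Since α/(α+β) = μ, α = 0.056·0.9300 = 0.052 and β = 0.944·0.9300 = 0.878.

α = 0.052, β = 0.878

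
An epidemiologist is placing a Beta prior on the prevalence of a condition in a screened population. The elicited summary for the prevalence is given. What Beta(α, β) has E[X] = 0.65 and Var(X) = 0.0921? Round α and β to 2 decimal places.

α = 0.96, β = 0.51

Let s = α+β. The Beta variance is μ(1−μ)/(s+1).
So s+1 = μ(1−μ)/σ² = (0.65×0.35)/0.0921 = 0.2275/0.0921 = 2.4701, giving s = 1.4701.
Then α = μs = 0.65×1.4701 = 0.96 and β = (1−μ)s = 0.35×1.4701 = 0.51.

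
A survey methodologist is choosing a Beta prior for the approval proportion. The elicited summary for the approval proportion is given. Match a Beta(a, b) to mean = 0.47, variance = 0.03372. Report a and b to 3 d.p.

Let s = a+b. The Beta variance is μ(1−μ)/(s+1).
So s+1 = μ(1−μ)/σ² = (0.47×0.53)/0.03372 = 0.2491/0.03372 = 7.3873, giving s = 6.3873.
Then a = μs = 0.47×6.3873 = 3.002 and b = (1−μ)s = 0.53×6.3873 = 3.385.

a = 3.002, b = 3.385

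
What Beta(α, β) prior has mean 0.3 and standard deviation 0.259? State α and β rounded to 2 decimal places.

Variance = 0.259² = 0.067081. The moment-matching identity α+β = μ(1−μ)/Var − 1 gives
α+β = 0.21/0.067081 − 1 = 2.1305, so α = μ·2.1305 = 0.64 and β = (1−μ)·2.1305 = 1.49.

α = 0.64, β = 1.49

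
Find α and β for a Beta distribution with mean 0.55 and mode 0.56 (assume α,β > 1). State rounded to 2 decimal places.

Let s = α+β. Mean gives α = μs = 0.55s; mode gives (α−1)/(s−2) = 0.56.
Substituting: 0.55s − 1 = 0.56(s−2) = 0.56s − 1.12, so -0.01s = -0.12 and s = 12.0000.
Then α = 0.55×12.0000 = 6.60 and β = s−α = 5.40.

α = 6.60, β = 5.40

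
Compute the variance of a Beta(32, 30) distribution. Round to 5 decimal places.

0.00396

Var = αβ/[(α+β)²(α+β+1)] = (32×30)/(62²×63) = 960/242172 = 0.00396.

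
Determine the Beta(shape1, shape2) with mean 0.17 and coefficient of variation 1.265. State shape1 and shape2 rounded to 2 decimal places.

σ = CV·μ = 1.265×0.17 = 0.21505, so σ² = 0.046247.
s+1 = μ(1−μ)/σ² = 0.1411/0.046247 = 3.0510, so s = shape1+shape2 = 2.0510.
shape1 = μs = 0.35, shape2 = (1−μ)s = 1.70.

shape1 = 0.35, shape2 = 1.70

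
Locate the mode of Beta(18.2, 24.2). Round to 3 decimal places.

0.426

With α,β > 1, mode = (α−1)/(α+β−2) = 17.2/40.4 = 0.426.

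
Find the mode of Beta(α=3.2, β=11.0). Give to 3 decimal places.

The density x^(α−1)(1−x)^(β−1) is maximised at (α−1)/(α+β−2) = 2.2/12.2 = 0.180.

0.180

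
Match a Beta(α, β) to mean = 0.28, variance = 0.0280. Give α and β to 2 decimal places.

Write ν = α+β; then α = μν and Var = μ(1−μ)/(ν+1).
ν = μ(1−μ)/Var − 1 = 0.2016/0.0280 − 1 = 6.2000.
α = 0.28·6.2000 = 1.74, β = 0.72·6.2000 = 4.46.

α = 1.74, β = 4.46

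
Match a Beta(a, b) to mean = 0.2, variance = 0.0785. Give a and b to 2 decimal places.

a = 0.21, b = 0.83

By moment matching, a+b = μ(1−μ)/σ² − 1 = (0.2·0.8)/0.0785 − 1 = 2.0382 − 1 = 1.0382.
Since a/(a+b) = μ, a = 0.2·1.0382 = 0.21 and b = 0.8·1.0382 = 0.83.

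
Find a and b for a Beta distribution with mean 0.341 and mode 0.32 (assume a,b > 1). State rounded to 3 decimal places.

a = 5.846, b = 11.297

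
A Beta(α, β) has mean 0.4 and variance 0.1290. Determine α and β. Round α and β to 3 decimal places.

By moment matching, α+β = μ(1−μ)/σ² − 1 = (0.4·0.6)/0.1290 − 1 = 1.8605 − 1 = 0.8605.
Since α/(α+β) = μ, α = 0.4·0.8605 = 0.344 and β = 0.6·0.8605 = 0.516.

α = 0.344, β = 0.516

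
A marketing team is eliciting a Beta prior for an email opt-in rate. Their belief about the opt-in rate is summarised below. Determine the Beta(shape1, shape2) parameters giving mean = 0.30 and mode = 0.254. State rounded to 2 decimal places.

Let s = shape1+shape2. Mean gives shape1 = μs = 0.30s; mode gives (shape1−1)/(s−2) = 0.254.
Substituting: 0.30s − 1 = 0.254(s−2) = 0.254s − 0.508, so 0.046s = 0.492 and s = 10.6957.
Then shape1 = 0.30×10.6957 = 3.21 and shape2 = s−shape1 = 7.49.

shape1 = 3.21, shape2 = 7.49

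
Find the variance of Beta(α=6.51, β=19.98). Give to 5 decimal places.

0.00674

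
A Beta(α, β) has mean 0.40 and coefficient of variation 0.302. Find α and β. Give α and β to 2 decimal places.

Var = (CV·μ)² = (0.302×0.40)² = 0.014593.
α+β = μ(1−μ)/Var − 1 = 0.2400/0.014593 − 1 = 15.4466.
Thus α = 0.40·15.4466 = 6.18 and β = 0.60·15.4466 = 9.27.

α = 6.18, β = 9.27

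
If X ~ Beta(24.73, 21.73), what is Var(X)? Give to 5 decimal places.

α+β = 46.46 and αβ = 537.3829, so Var = αβ/[(α+β)²(α+β+1)] = 537.3829/102443.909736 = 0.00525.

0.00525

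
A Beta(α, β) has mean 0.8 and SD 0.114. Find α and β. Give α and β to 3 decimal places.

α = 9.049, β = 2.262

Variance = 0.114² = 0.012996. The moment-matching identity α+β = μ(1−μ)/Var − 1 gives
α+β = 0.16/0.012996 − 1 = 11.3115, so α = μ·11.3115 = 9.049 and β = (1−μ)·11.3115 = 2.262.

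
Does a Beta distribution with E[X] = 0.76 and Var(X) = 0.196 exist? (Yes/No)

For any Beta, Var(X) < E[X]·(1−E[X]).
Here μ(1−μ) = 0.76×0.24 = 0.1824, and 0.196 ≥ 0.1824.

No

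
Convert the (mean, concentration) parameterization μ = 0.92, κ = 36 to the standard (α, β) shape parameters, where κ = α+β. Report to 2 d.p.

α = 33.12, β = 2.88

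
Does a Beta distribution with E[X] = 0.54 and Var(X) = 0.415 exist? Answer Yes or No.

No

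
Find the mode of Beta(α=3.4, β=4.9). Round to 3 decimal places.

With α,β > 1, mode = (α−1)/(α+β−2) = 2.4/6.3 = 0.381.

0.381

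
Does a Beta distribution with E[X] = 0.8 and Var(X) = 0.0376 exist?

For any Beta, Var(X) < E[X]·(1−E[X]).
Here μ(1−μ) = 0.8×0.2 = 0.16, and 0.0376 < 0.16.

Yes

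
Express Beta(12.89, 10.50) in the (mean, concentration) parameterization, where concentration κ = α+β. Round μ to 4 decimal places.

μ = 0.5511, κ = 23.39

κ = α+β = 12.89+10.50 = 23.39; μ = α/κ = 12.89/23.39 = 0.5511.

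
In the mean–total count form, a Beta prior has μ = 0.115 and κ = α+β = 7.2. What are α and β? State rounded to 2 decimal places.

Split κ in proportion μ : (1−μ): α = 0.115·7.2 = 0.83, β = 7.2 − 0.83 = 6.37.

α = 0.83, β = 6.37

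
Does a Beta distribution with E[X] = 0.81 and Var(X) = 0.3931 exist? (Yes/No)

No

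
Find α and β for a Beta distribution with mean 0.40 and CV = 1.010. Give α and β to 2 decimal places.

α = 0.19, β = 0.28

σ = CV·μ = 1.010×0.40 = 0.40400, so σ² = 0.163216.
s+1 = μ(1−μ)/σ² = 0.2400/0.163216 = 1.4704, so s = α+β = 0.4704.
α = μs = 0.19, β = (1−μ)s = 0.28.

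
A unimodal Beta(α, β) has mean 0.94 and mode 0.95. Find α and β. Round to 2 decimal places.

Let s = α+β. Mean gives α = μs = 0.94s; mode gives (α−1)/(s−2) = 0.95.
Substituting: 0.94s − 1 = 0.95(s−2) = 0.95s − 1.90, so -0.01s = -0.90 and s = 90.0000.
Then α = 0.94×90.0000 = 84.60 and β = s−α = 5.40.

α = 84.60, β = 5.40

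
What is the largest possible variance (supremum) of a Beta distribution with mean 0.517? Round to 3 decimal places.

0.250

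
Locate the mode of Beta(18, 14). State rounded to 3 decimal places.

0.567

The density x^(α−1)(1−x)^(β−1) is maximised at (α−1)/(α+β−2) = 17/30 = 0.567.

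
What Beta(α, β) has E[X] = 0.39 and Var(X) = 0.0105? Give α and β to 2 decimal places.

α = 8.45, β = 13.21

By moment matching, α+β = μ(1−μ)/σ² − 1 = (0.39·0.61)/0.0105 − 1 = 22.6571 − 1 = 21.6571.
Since α/(α+β) = μ, α = 0.39·21.6571 = 8.45 and β = 0.61·21.6571 = 13.21.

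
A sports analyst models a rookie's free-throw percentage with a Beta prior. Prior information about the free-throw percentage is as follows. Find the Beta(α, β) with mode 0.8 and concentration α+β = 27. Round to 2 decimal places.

Since the density peak of Beta(α,β) is at (α−1)/(α+β−2),
α = 1 + 0.8(27−2) = 21.00 and β = 27 − 21.00 = 6.00.

α = 21.00, β = 6.00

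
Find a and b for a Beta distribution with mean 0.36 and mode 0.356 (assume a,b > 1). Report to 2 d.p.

a = 25.92, b = 46.08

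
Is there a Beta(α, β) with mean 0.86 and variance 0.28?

For any Beta, Var(X) < E[X]·(1−E[X]).
Here μ(1−μ) = 0.86×0.14 = 0.1204, and 0.28 ≥ 0.1204.

No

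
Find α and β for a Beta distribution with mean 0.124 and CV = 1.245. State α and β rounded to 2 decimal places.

Var = (CV·μ)² = (1.245×0.124)² = 0.023833.
α+β = μ(1−μ)/Var − 1 = 0.108624/0.023833 − 1 = 3.5577.
Thus α = 0.124·3.5577 = 0.44 and β = 0.876·3.5577 = 3.12.

α = 0.44, β = 3.12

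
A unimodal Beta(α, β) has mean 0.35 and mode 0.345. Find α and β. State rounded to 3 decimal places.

α = 21.700, β = 40.300

Let s = α+β. Mean gives α = μs = 0.35s; mode gives (α−1)/(s−2) = 0.345.
Substituting: 0.35s − 1 = 0.345(s−2) = 0.345s − 0.690, so 0.005s = 0.310 and s = 62.0000.
Then α = 0.35×62.0000 = 21.700 and β = s−α = 40.300.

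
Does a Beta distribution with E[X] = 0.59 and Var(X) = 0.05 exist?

Yes

The Beta variance bound is σ² < μ(1−μ).
Here μ(1−μ) = 0.59×0.41 = 0.2419, and 0.05 < 0.2419.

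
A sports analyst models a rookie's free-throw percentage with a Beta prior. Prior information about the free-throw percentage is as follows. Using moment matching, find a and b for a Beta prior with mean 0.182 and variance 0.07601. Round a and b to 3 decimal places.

Write ν = a+b; then a = μν and Var = μ(1−μ)/(ν+1).
ν = μ(1−μ)/Var − 1 = 0.148876/0.07601 − 1 = 0.9586.
a = 0.182·0.9586 = 0.174, b = 0.818·0.9586 = 0.784.

a = 0.174, b = 0.784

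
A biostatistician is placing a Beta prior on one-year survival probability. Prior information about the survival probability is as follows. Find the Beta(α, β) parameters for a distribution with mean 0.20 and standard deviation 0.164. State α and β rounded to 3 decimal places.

First σ² = 0.026896. Setting α = μn, β = (1−μ)n with n = α+β,
μ(1−μ)/(n+1) = 0.026896 ⇒ n+1 = 0.1600/0.026896 = 5.9488 ⇒ n = 4.9488.
Hence α = 0.20×4.9488 = 0.990, β = 0.80×4.9488 = 3.959.

α = 0.990, β = 3.959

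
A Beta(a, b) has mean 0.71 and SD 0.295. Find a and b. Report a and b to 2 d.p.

First σ² = 0.087025. Setting a = μn, b = (1−μ)n with n = a+b,
μ(1−μ)/(n+1) = 0.087025 ⇒ n+1 = 0.2059/0.087025 = 2.3660 ⇒ n = 1.3660.
Hence a = 0.71×1.3660 = 0.97, b = 0.29×1.3660 = 0.40.

a = 0.97, b = 0.40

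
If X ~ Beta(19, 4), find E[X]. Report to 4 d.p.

0.8261

E[X] = α/(α+β) = 19/23 = 0.8261.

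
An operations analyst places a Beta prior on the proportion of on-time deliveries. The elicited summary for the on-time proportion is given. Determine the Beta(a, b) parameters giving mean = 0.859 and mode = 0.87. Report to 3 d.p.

a = 57.787, b = 9.485

Let s = a+b. Mean gives a = μs = 0.859s; mode gives (a−1)/(s−2) = 0.87.
Substituting: 0.859s − 1 = 0.87(s−2) = 0.87s − 1.74, so -0.011s = -0.74 and s = 67.2727.
Then a = 0.859×67.2727 = 57.787 and b = s−a = 9.485.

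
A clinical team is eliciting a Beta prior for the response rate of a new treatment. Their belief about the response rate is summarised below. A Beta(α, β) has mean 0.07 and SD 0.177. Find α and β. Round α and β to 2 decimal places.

α = 0.08, β = 1.00

σ² = 0.177² = 0.031329.
With s = α+β, Var = μ(1−μ)/(s+1), so s+1 = (0.07×0.93)/0.031329 = 2.0779 and s = 1.0779.
α = μs = 0.08, β = (1−μ)s = 1.00.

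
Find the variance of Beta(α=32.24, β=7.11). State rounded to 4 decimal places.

0.0037

α+β = 39.35 and αβ = 229.2264, so Var = αβ/[(α+β)²(α+β+1)] = 229.2264/62478.847875 = 0.0037.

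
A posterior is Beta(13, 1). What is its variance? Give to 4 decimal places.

α+β = 14 and αβ = 13, so Var = αβ/[(α+β)²(α+β+1)] = 13/2940 = 0.0044.

0.0044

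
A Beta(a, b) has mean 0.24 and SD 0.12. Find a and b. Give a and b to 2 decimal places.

a = 2.80, b = 8.87

σ² = 0.12² = 0.0144.
With s = a+b, Var = μ(1−μ)/(s+1), so s+1 = (0.24×0.76)/0.0144 = 12.6667 and s = 11.6667.
a = μs = 2.80, b = (1−μ)s = 8.87.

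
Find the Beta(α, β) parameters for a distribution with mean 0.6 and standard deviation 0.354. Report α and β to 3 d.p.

Variance = 0.354² = 0.125316. The moment-matching identity α+β = μ(1−μ)/Var − 1 gives
α+β = 0.24/0.125316 − 1 = 0.9152, so α = μ·0.9152 = 0.549 and β = (1−μ)·0.9152 = 0.366.

α = 0.549, β = 0.366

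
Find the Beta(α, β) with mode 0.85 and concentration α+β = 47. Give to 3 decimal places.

For α,β>1 the mode is (α−1)/(α+β−2), so α = mode·(κ−2)+1 = 0.85×45+1 = 39.250.
And β = (1−mode)·(κ−2)+1 = 0.15×45+1 = 7.750.

α = 39.250, β = 7.750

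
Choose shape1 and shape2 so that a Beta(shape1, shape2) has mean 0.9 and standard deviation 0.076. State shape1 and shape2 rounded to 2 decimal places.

shape1 = 13.12, shape2 = 1.46

Variance = 0.076² = 0.005776. The moment-matching identity shape1+shape2 = μ(1−μ)/Var − 1 gives
shape1+shape2 = 0.09/0.005776 − 1 = 14.5817, so shape1 = μ·14.5817 = 13.12 and shape2 = (1−μ)·14.5817 = 1.46.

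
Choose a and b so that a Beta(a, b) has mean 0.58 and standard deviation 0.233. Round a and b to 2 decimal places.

a = 2.02, b = 1.46

σ² = 0.233² = 0.054289.
With s = a+b, Var = μ(1−μ)/(s+1), so s+1 = (0.58×0.42)/0.054289 = 4.4871 and s = 3.4871.
a = μs = 2.02, b = (1−μ)s = 1.46.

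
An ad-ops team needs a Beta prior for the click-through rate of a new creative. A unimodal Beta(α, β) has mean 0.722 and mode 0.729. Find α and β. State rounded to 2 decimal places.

α = 47.24, β = 18.19

With s = α+β: μ = α/s and mode = (α−1)/(s−2). Eliminating α = μs,
μs − 1 = m(s−2) ⇒ s(μ−m) = 1−2m ⇒ s = -0.458/-0.007 = 65.4286.
So α = μs = 47.24, β = (1−μ)s = 18.19.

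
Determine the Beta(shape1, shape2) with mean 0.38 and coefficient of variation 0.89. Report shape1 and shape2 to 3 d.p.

shape1 = 0.403, shape2 = 0.657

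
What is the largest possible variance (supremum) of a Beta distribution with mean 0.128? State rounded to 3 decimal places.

For fixed mean μ the Beta variance is μ(1−μ)/(α+β+1), increasing as α+β decreases.
Its least upper bound (not attained) is μ(1−μ) = 0.128·0.872 = 0.112.

0.112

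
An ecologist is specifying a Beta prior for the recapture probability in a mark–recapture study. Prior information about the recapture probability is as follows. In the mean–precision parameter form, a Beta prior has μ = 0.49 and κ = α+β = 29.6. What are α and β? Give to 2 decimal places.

Split κ in proportion μ : (1−μ): α = 0.49·29.6 = 14.50, β = 29.6 − 14.50 = 15.10.

α = 14.50, β = 15.10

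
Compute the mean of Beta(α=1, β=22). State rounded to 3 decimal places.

The Beta mean is α/(α+β) = 1/(1+22) = 0.043.

0.043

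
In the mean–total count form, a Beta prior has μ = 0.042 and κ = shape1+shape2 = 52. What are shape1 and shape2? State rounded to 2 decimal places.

shape1 = 2.18, shape2 = 49.82

Split κ in proportion μ : (1−μ): shape1 = 0.042·52 = 2.18, shape2 = 52 − 2.18 = 49.82.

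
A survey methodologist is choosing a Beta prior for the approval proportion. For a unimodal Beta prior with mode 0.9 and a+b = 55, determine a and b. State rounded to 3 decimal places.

a = 48.700, b = 6.300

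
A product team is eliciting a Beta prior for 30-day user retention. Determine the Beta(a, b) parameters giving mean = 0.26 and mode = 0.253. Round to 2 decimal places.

a = 18.35, b = 52.22

Let s = a+b. Mean gives a = μs = 0.26s; mode gives (a−1)/(s−2) = 0.253.
Substituting: 0.26s − 1 = 0.253(s−2) = 0.253s − 0.506, so 0.007s = 0.494 and s = 70.5714.
Then a = 0.26×70.5714 = 18.35 and b = s−a = 52.22.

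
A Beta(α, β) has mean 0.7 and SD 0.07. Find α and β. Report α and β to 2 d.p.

α = 29.30, β = 12.56

σ² = 0.07² = 0.0049.
With s = α+β, Var = μ(1−μ)/(s+1), so s+1 = (0.7×0.3)/0.0049 = 42.8571 and s = 41.8571.
α = μs = 29.30, β = (1−μ)s = 12.56.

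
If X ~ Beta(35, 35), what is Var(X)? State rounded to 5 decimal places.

0.00352

α+β = 70 and αβ = 1225, so Var = αβ/[(α+β)²(α+β+1)] = 1225/347900 = 0.00352.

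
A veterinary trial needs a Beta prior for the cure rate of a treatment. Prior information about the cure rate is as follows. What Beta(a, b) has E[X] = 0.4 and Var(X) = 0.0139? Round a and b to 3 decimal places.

a = 6.506, b = 9.760

Write ν = a+b; then a = μν and Var = μ(1−μ)/(ν+1).
ν = μ(1−μ)/Var − 1 = 0.24/0.0139 − 1 = 16.2662.
a = 0.4·16.2662 = 6.506, b = 0.6·16.2662 = 9.760.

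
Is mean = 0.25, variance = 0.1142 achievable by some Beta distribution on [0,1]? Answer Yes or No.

The Beta variance bound is σ² < μ(1−μ).
Here μ(1−μ) = 0.25×0.75 = 0.1875, and 0.1142 < 0.1875.

Yes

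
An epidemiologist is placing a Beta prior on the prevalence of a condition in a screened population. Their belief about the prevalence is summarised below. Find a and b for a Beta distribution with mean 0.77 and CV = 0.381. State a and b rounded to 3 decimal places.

a = 0.814, b = 0.243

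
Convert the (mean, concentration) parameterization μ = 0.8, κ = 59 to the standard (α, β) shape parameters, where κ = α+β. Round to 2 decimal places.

α = 47.20, β = 11.80

Split κ in proportion μ : (1−μ): α = 0.8·59 = 47.20, β = 59 − 47.20 = 11.80.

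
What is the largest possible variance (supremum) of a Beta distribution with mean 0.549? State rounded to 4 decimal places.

0.2476

Var = μ(1−μ)/(α+β+1), which approaches μ(1−μ) as α+β → 0.
So the supremum is μ(1−μ) = 0.549×0.451 = 0.2476.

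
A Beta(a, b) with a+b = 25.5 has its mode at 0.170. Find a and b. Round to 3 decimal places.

a = 4.995, b = 20.505

Since the density peak of Beta(a,b) is at (a−1)/(a+b−2),
a = 1 + 0.170(25.5−2) = 4.995 and b = 25.5 − 4.995 = 20.505.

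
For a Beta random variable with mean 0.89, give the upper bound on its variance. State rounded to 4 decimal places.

0.0979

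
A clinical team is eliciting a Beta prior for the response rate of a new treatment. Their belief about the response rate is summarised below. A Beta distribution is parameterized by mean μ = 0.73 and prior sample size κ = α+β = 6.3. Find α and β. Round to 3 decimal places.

α = μκ = 0.73×6.3 = 4.599 and β = (1−μ)κ = 0.27×6.3 = 1.701.

α = 4.599, β = 1.701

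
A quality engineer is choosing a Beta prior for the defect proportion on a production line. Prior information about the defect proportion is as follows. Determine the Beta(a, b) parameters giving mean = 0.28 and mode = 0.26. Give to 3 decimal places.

With s = a+b: μ = a/s and mode = (a−1)/(s−2). Eliminating a = μs,
μs − 1 = m(s−2) ⇒ s(μ−m) = 1−2m ⇒ s = 0.48/0.02 = 24.0000.
So a = μs = 6.720, b = (1−μ)s = 17.280.

a = 6.720, b = 17.280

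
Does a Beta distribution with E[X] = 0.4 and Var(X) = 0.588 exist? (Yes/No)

No

The Beta variance bound is σ² < μ(1−μ).
Here μ(1−μ) = 0.4×0.6 = 0.24, and 0.588 ≥ 0.24.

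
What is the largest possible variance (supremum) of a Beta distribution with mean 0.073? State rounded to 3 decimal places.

For fixed mean μ the Beta variance is μ(1−μ)/(α+β+1), increasing as α+β decreases.
Its least upper bound (not attained) is μ(1−μ) = 0.073·0.927 = 0.068.

0.068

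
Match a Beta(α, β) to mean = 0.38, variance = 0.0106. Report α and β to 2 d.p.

α = 8.07, β = 13.16

Write ν = α+β; then α = μν and Var = μ(1−μ)/(ν+1).
ν = μ(1−μ)/Var − 1 = 0.2356/0.0106 − 1 = 21.2264.
α = 0.38·21.2264 = 8.07, β = 0.62·21.2264 = 13.16.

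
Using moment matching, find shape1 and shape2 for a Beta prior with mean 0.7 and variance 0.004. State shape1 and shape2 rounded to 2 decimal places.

shape1 = 36.05, shape2 = 15.45

Let s = shape1+shape2. The Beta variance is μ(1−μ)/(s+1).
So s+1 = μ(1−μ)/σ² = (0.7×0.3)/0.004 = 0.21/0.004 = 52.5000, giving s = 51.5000.
Then shape1 = μs = 0.7×51.5000 = 36.05 and shape2 = (1−μ)s = 0.3×51.5000 = 15.45.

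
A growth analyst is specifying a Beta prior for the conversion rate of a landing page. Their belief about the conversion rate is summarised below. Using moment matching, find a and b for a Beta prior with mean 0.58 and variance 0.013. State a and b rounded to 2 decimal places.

By moment matching, a+b = μ(1−μ)/σ² − 1 = (0.58·0.42)/0.013 − 1 = 18.7385 − 1 = 17.7385.
Since a/(a+b) = μ, a = 0.58·17.7385 = 10.29 and b = 0.42·17.7385 = 7.45.

a = 10.29, b = 7.45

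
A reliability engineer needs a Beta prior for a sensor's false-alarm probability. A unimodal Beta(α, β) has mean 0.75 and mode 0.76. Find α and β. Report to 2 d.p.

Let s = α+β. Mean gives α = μs = 0.75s; mode gives (α−1)/(s−2) = 0.76.
Substituting: 0.75s − 1 = 0.76(s−2) = 0.76s − 1.52, so -0.01s = -0.52 and s = 52.0000.
Then α = 0.75×52.0000 = 39.00 and β = s−α = 13.00.

α = 39.00, β = 13.00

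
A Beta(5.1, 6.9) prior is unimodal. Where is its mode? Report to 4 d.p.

The density x^(α−1)(1−x)^(β−1) is maximised at (α−1)/(α+β−2) = 4.1/10.0 = 0.4100.

0.4100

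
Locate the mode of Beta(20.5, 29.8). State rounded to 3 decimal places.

With α,β > 1, mode = (α−1)/(α+β−2) = 19.5/48.3 = 0.404.

0.404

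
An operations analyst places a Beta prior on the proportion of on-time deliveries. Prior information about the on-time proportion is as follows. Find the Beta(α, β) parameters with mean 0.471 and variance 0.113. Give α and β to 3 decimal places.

α = 0.568, β = 0.637

Write ν = α+β; then α = μν and Var = μ(1−μ)/(ν+1).
ν = μ(1−μ)/Var − 1 = 0.249159/0.113 − 1 = 1.2049.
α = 0.471·1.2049 = 0.568, β = 0.529·1.2049 = 0.637.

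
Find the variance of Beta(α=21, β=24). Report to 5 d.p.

Var = αβ/[(α+β)²(α+β+1)] = (21×24)/(45²×46) = 504/93150 = 0.00541.

0.00541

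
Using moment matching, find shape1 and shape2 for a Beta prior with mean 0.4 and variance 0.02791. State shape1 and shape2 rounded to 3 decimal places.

shape1 = 3.040, shape2 = 4.559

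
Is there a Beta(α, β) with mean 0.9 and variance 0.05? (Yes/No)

For any Beta, Var(X) < E[X]·(1−E[X]).
Here μ(1−μ) = 0.9×0.1 = 0.09, and 0.05 < 0.09.

Yes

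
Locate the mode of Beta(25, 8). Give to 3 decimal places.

0.774

The density x^(α−1)(1−x)^(β−1) is maximised at (α−1)/(α+β−2) = 24/31 = 0.774.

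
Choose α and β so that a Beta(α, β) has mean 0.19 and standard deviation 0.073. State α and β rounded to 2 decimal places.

α = 5.30, β = 22.58

First σ² = 0.005329. Setting α = μn, β = (1−μ)n with n = α+β,
μ(1−μ)/(n+1) = 0.005329 ⇒ n+1 = 0.1539/0.005329 = 28.8797 ⇒ n = 27.8797.
Hence α = 0.19×27.8797 = 5.30, β = 0.81×27.8797 = 22.58.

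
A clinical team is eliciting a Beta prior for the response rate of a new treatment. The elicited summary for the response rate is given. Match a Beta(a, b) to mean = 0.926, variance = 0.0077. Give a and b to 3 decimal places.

a = 7.315, b = 0.585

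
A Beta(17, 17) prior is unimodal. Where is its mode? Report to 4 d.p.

0.5000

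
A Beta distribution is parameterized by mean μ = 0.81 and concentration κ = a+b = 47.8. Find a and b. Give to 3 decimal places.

Split κ in proportion μ : (1−μ): a = 0.81·47.8 = 38.718, b = 47.8 − 38.718 = 9.082.

a = 38.718, b = 9.082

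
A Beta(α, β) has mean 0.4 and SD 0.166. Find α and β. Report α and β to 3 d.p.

First σ² = 0.027556. Setting α = μn, β = (1−μ)n with n = α+β,
μ(1−μ)/(n+1) = 0.027556 ⇒ n+1 = 0.24/0.027556 = 8.7095 ⇒ n = 7.7095.
Hence α = 0.4×7.7095 = 3.084, β = 0.6×7.7095 = 4.626.

α = 3.084, β = 4.626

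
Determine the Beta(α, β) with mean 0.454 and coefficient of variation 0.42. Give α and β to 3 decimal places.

α = 2.641, β = 3.176

Var = (CV·μ)² = (0.42×0.454)² = 0.036359.
α+β = μ(1−μ)/Var − 1 = 0.247884/0.036359 − 1 = 5.8177.
Thus α = 0.454·5.8177 = 2.641 and β = 0.546·5.8177 = 3.176.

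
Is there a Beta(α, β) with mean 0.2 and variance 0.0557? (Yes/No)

A Beta with mean μ has variance μ(1−μ)/(α+β+1) < μ(1−μ).
Here μ(1−μ) = 0.2×0.8 = 0.16, and 0.0557 < 0.16.

Yes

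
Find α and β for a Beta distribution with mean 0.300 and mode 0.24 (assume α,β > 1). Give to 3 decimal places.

α = 2.600, β = 6.067

With s = α+β: μ = α/s and mode = (α−1)/(s−2). Eliminating α = μs,
μs − 1 = m(s−2) ⇒ s(μ−m) = 1−2m ⇒ s = 0.52/0.060 = 8.6667.
So α = μs = 2.600, β = (1−μ)s = 6.067.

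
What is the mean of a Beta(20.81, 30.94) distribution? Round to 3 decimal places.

The Beta mean is α/(α+β) = 20.81/(20.81+30.94) = 0.402.

0.402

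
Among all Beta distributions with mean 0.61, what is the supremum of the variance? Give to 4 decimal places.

For fixed mean μ the Beta variance is μ(1−μ)/(α+β+1), increasing as α+β decreases.
Its least upper bound (not attained) is μ(1−μ) = 0.61·0.39 = 0.2379.

0.2379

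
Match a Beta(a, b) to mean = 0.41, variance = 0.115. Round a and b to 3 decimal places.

By moment matching, a+b = μ(1−μ)/σ² − 1 = (0.41·0.59)/0.115 − 1 = 2.1035 − 1 = 1.1035.
Since a/(a+b) = μ, a = 0.41·1.1035 = 0.452 and b = 0.59·1.1035 = 0.651.

a = 0.452, b = 0.651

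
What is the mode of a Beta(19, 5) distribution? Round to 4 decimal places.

0.8182

The density x^(α−1)(1−x)^(β−1) is maximised at (α−1)/(α+β−2) = 18/22 = 0.8182.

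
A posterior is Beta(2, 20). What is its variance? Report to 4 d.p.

Var = αβ/[(α+β)²(α+β+1)] = (2×20)/(22²×23) = 40/11132 = 0.0036.

0.0036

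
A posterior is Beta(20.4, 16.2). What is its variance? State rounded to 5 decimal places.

0.00656

α+β = 36.6 and αβ = 330.48, so Var = αβ/[(α+β)²(α+β+1)] = 330.48/50367.456 = 0.00656.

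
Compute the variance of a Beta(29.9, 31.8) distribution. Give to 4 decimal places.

0.0040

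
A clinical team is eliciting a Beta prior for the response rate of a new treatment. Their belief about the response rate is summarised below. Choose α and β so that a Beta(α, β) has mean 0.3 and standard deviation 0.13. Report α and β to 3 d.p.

Variance = 0.13² = 0.0169. The moment-matching identity α+β = μ(1−μ)/Var − 1 gives
α+β = 0.21/0.0169 − 1 = 11.4260, so α = μ·11.4260 = 3.428 and β = (1−μ)·11.4260 = 7.998.

α = 3.428, β = 7.998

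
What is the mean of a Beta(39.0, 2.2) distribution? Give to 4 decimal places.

0.9466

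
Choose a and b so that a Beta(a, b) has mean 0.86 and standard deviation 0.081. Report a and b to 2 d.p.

a = 14.92, b = 2.43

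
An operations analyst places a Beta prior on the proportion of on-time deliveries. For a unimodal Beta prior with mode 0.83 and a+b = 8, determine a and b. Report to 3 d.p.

a = 5.980, b = 2.020

Mode = (a−1)/(κ−2) with κ = a+b, so a−1 = 0.83·6 = 4.980.
a = 5.980; b = κ − a = 2.020.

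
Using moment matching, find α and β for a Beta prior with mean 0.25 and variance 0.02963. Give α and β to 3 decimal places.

Let s = α+β. The Beta variance is μ(1−μ)/(s+1).
So s+1 = μ(1−μ)/σ² = (0.25×0.75)/0.02963 = 0.1875/0.02963 = 6.3280, giving s = 5.3280.
Then α = μs = 0.25×5.3280 = 1.332 and β = (1−μ)s = 0.75×5.3280 = 3.996.

α = 1.332, β = 3.996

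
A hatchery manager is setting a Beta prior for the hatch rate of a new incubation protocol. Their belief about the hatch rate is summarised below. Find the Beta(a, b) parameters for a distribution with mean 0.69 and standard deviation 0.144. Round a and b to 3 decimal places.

First σ² = 0.020736. Setting a = μn, b = (1−μ)n with n = a+b,
μ(1−μ)/(n+1) = 0.020736 ⇒ n+1 = 0.2139/0.020736 = 10.3154 ⇒ n = 9.3154.
Hence a = 0.69×9.3154 = 6.428, b = 0.31×9.3154 = 2.888.

a = 6.428, b = 2.888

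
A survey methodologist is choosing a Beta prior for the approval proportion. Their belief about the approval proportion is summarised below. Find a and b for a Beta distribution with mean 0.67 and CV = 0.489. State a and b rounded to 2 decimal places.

σ = CV·μ = 0.489×0.67 = 0.32763, so σ² = 0.107341.
s+1 = μ(1−μ)/σ² = 0.2211/0.107341 = 2.0598, so s = a+b = 1.0598.
a = μs = 0.71, b = (1−μ)s = 0.35.

a = 0.71, b = 0.35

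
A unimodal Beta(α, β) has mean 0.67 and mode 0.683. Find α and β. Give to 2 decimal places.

Let s = α+β. Mean gives α = μs = 0.67s; mode gives (α−1)/(s−2) = 0.683.
Substituting: 0.67s − 1 = 0.683(s−2) = 0.683s − 1.366, so -0.013s = -0.366 and s = 28.1538.
Then α = 0.67×28.1538 = 18.86 and β = s−α = 9.29.

α = 18.86, β = 9.29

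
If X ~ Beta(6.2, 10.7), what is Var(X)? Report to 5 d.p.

0.01298

μ = 6.2/16.9 = 0.366864; Var = μ(1−μ)/(α+β+1) = 0.2322748/17.9 = 0.01298.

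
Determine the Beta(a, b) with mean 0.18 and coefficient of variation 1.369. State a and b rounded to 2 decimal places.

a = 0.26, b = 1.17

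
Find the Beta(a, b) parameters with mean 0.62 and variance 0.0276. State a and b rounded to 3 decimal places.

a = 4.672, b = 2.864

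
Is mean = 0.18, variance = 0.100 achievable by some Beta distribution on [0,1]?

The Beta variance bound is σ² < μ(1−μ).
Here μ(1−μ) = 0.18×0.82 = 0.1476, and 0.100 < 0.1476.

Yes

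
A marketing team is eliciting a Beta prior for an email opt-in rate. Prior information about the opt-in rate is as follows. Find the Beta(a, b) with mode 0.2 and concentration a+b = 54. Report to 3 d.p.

a = 11.400, b = 42.600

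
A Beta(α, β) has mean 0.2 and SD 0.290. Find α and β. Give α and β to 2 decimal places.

First σ² = 0.084100. Setting α = μn, β = (1−μ)n with n = α+β,
μ(1−μ)/(n+1) = 0.084100 ⇒ n+1 = 0.16/0.084100 = 1.9025 ⇒ n = 0.9025.
Hence α = 0.2×0.9025 = 0.18, β = 0.8×0.9025 = 0.72.

α = 0.18, β = 0.72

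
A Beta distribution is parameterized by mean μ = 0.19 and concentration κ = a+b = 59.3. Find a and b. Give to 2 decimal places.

Split κ in proportion μ : (1−μ): a = 0.19·59.3 = 11.27, b = 59.3 − 11.27 = 48.03.

a = 11.27, b = 48.03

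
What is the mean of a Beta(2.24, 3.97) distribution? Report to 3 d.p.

The Beta mean is α/(α+β) = 2.24/(2.24+3.97) = 0.361.

0.361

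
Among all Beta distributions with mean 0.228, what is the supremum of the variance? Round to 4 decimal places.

0.1760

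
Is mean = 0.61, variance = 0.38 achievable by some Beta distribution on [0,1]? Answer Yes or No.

No

A Beta with mean μ has variance μ(1−μ)/(α+β+1) < μ(1−μ).
Here μ(1−μ) = 0.61×0.39 = 0.2379, and 0.38 ≥ 0.2379.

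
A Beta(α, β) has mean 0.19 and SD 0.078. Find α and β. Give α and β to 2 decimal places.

α = 4.62, β = 19.68

σ² = 0.078² = 0.006084.
With s = α+β, Var = μ(1−μ)/(s+1), so s+1 = (0.19×0.81)/0.006084 = 25.2959 and s = 24.2959.
α = μs = 4.62, β = (1−μ)s = 19.68.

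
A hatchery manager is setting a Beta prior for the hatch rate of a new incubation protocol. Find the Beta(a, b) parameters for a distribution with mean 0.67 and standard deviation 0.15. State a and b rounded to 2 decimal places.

First σ² = 0.0225. Setting a = μn, b = (1−μ)n with n = a+b,
μ(1−μ)/(n+1) = 0.0225 ⇒ n+1 = 0.2211/0.0225 = 9.8267 ⇒ n = 8.8267.
Hence a = 0.67×8.8267 = 5.91, b = 0.33×8.8267 = 2.91.

a = 5.91, b = 2.91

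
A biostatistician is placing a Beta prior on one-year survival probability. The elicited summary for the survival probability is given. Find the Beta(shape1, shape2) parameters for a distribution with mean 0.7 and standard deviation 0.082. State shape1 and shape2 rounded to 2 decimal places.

shape1 = 21.16, shape2 = 9.07

Variance = 0.082² = 0.006724. The moment-matching identity shape1+shape2 = μ(1−μ)/Var − 1 gives
shape1+shape2 = 0.21/0.006724 − 1 = 30.2314, so shape1 = μ·30.2314 = 21.16 and shape2 = (1−μ)·30.2314 = 9.07.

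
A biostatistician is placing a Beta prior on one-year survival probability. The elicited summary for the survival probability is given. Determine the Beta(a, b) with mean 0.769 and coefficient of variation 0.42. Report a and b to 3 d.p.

a = 0.541, b = 0.162

σ = CV·μ = 0.42×0.769 = 0.32298, so σ² = 0.104316.
s+1 = μ(1−μ)/σ² = 0.177639/0.104316 = 1.7029, so s = a+b = 0.7029.
a = μs = 0.541, b = (1−μ)s = 0.162.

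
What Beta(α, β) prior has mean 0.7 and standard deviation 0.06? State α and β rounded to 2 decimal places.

σ² = 0.06² = 0.0036.
With s = α+β, Var = μ(1−μ)/(s+1), so s+1 = (0.7×0.3)/0.0036 = 58.3333 and s = 57.3333.
α = μs = 40.13, β = (1−μ)s = 17.20.

α = 40.13, β = 17.20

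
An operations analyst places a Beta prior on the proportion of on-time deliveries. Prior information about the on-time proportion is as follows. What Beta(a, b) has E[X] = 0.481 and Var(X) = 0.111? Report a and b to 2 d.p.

a = 0.60, b = 0.65

Let s = a+b. The Beta variance is μ(1−μ)/(s+1).
So s+1 = μ(1−μ)/σ² = (0.481×0.519)/0.111 = 0.249639/0.111 = 2.2490, giving s = 1.2490.
Then a = μs = 0.481×1.2490 = 0.60 and b = (1−μ)s = 0.519×1.2490 = 0.65.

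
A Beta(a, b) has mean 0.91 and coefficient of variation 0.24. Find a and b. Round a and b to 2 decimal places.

a = 0.65, b = 0.06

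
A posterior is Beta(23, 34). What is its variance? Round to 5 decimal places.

0.00415

μ = 23/57 = 0.403509; Var = μ(1−μ)/(α+β+1) = 0.2406894/58 = 0.00415.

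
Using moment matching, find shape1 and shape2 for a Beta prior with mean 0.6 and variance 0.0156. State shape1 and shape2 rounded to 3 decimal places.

Write ν = shape1+shape2; then shape1 = μν and Var = μ(1−μ)/(ν+1).
ν = μ(1−μ)/Var − 1 = 0.24/0.0156 − 1 = 14.3846.
shape1 = 0.6·14.3846 = 8.631, shape2 = 0.4·14.3846 = 5.754.

shape1 = 8.631, shape2 = 5.754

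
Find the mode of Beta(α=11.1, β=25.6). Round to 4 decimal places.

With α,β > 1, mode = (α−1)/(α+β−2) = 10.1/34.7 = 0.2911.

0.2911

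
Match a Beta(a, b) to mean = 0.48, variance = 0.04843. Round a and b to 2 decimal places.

a = 1.99, b = 2.16

Let s = a+b. The Beta variance is μ(1−μ)/(s+1).
So s+1 = μ(1−μ)/σ² = (0.48×0.52)/0.04843 = 0.2496/0.04843 = 5.1538, giving s = 4.1538.
Then a = μs = 0.48×4.1538 = 1.99 and b = (1−μ)s = 0.52×4.1538 = 2.16.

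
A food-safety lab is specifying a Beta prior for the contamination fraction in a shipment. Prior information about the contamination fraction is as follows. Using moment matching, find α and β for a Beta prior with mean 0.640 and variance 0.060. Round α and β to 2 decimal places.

By moment matching, α+β = μ(1−μ)/σ² − 1 = (0.640·0.360)/0.060 − 1 = 3.8400 − 1 = 2.8400.
Since α/(α+β) = μ, α = 0.640·2.8400 = 1.82 and β = 0.360·2.8400 = 1.02.

α = 1.82, β = 1.02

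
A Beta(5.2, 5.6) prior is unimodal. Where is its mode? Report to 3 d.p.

0.477

With α,β > 1, mode = (α−1)/(α+β−2) = 4.2/8.8 = 0.477.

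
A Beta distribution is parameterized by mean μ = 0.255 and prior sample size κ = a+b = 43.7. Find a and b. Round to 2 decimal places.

a = 11.14, b = 32.56

Split κ in proportion μ : (1−μ): a = 0.255·43.7 = 11.14, b = 43.7 − 11.14 = 32.56.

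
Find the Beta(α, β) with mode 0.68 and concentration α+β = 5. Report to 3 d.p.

Since the density peak of Beta(α,β) is at (α−1)/(α+β−2),
α = 1 + 0.68(5−2) = 3.040 and β = 5 − 3.040 = 1.960.

α = 3.040, β = 1.960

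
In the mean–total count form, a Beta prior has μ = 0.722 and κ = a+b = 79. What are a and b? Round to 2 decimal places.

a = 57.04, b = 21.96

Split κ in proportion μ : (1−μ): a = 0.722·79 = 57.04, b = 79 − 57.04 = 21.96.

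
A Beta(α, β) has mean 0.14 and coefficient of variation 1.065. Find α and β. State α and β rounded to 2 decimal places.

α = 0.62, β = 3.80

Var = (CV·μ)² = (1.065×0.14)² = 0.022231.
α+β = μ(1−μ)/Var − 1 = 0.1204/0.022231 − 1 = 4.4159.
Thus α = 0.14·4.4159 = 0.62 and β = 0.86·4.4159 = 3.80.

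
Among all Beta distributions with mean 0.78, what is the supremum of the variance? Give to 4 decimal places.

Var = μ(1−μ)/(α+β+1), which approaches μ(1−μ) as α+β → 0.
So the supremum is μ(1−μ) = 0.78×0.22 = 0.1716.

0.1716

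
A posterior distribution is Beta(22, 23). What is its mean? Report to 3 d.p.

0.489

The Beta mean is α/(α+β) = 22/(22+23) = 0.489.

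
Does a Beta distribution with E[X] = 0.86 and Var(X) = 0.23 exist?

A Beta with mean μ has variance μ(1−μ)/(α+β+1) < μ(1−μ).
Here μ(1−μ) = 0.86×0.14 = 0.1204, and 0.23 ≥ 0.1204.

No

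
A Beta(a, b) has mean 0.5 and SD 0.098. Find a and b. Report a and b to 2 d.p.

a = 12.52, b = 12.52

Variance = 0.098² = 0.009604. The moment-matching identity a+b = μ(1−μ)/Var − 1 gives
a+b = 0.25/0.009604 − 1 = 25.0308, so a = μ·25.0308 = 12.52 and b = (1−μ)·25.0308 = 12.52.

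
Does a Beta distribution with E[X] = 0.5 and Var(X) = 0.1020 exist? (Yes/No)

Yes

A Beta with mean μ has variance μ(1−μ)/(α+β+1) < μ(1−μ).
Here μ(1−μ) = 0.5×0.5 = 0.25, and 0.1020 < 0.25.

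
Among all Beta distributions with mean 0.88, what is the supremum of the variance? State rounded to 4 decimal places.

For fixed mean μ the Beta variance is μ(1−μ)/(α+β+1), increasing as α+β decreases.
Its least upper bound (not attained) is μ(1−μ) = 0.88·0.12 = 0.1056.

0.1056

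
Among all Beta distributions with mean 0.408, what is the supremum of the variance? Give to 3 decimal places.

0.242

Var = μ(1−μ)/(α+β+1), which approaches μ(1−μ) as α+β → 0.
So the supremum is μ(1−μ) = 0.408×0.592 = 0.242.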